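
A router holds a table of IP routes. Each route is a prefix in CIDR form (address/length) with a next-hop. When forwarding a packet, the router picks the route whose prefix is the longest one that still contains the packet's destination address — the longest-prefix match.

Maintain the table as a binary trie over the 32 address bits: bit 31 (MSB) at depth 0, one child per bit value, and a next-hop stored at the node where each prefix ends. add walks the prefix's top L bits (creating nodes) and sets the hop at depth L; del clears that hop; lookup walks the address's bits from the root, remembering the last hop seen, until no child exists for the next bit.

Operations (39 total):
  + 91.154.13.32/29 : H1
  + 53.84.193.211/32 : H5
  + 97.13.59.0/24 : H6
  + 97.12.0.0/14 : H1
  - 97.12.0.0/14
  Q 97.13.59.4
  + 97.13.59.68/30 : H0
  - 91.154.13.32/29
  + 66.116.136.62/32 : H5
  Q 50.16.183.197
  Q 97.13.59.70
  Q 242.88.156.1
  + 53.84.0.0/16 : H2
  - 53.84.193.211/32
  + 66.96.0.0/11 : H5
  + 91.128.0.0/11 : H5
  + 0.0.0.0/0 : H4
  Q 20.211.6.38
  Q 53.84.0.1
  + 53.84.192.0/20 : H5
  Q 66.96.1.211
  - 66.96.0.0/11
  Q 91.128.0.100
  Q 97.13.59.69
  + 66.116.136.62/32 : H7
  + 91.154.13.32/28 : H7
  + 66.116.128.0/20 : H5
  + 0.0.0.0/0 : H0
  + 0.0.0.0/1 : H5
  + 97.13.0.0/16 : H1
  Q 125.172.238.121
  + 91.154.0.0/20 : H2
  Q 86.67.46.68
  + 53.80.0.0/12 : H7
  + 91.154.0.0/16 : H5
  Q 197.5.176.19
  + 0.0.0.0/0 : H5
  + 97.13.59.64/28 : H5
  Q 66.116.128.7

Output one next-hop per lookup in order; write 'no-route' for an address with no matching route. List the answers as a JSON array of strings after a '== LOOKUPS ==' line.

Trace:
  + 91.154.13.32/29 (H1) depth=29
  + 53.84.193.211/32 (H5) depth=32
  + 97.13.59.0/24 (H6) depth=24
  + 97.12.0.0/14 (H1) depth=14
  del 97.12.0.0/14 (clear depth 14)
  lookup 97.13.59.4: bits 011000010000110100111011 walk d0:-→d1:-→d2:-→d3:-→d4:-→d5:-→d6:-→d7:-→d8:-→d9:-→d10:-→d11:-→d12:-→d13:-→d14:-→d15:-→d16:-→d17:-→d18:-→d19:-→d20:-→d21:-→d22:-→d23:-→d24:H6 -> H6
  + 97.13.59.68/30 (H0) depth=30
  del 91.154.13.32/29 (clear depth 29)
  + 66.116.136.62/32 (H5) depth=32
  lookup 50.16.183.197: bits 00110 walk d0:-→d1:-→d2:-→d3:-→d4:-→d5:- -> no-route
  lookup 97.13.59.70: bits 011000010000110100111011010001 walk d0:-→d1:-→d2:-→d3:-→d4:-→d5:-→d6:-→d7:-→d8:-→d9:-→d10:-→d11:-→d12:-→d13:-→d14:-→d15:-→d16:-→d17:-→d18:-→d19:-→d20:-→d21:-→d22:-→d23:-→d24:H6→d25:-→d26:-→d27:-→d28:-→d29:-→d30:H0 -> H0
  lookup 242.88.156.1: bits ε walk d0:- -> no-route
  + 53.84.0.0/16 (H2) depth=16
  del 53.84.193.211/32 (clear depth 32)
  + 66.96.0.0/11 (H5) depth=11
  + 91.128.0.0/11 (H5) depth=11
  + 0.0.0.0/0 (H4) depth=0
  lookup 20.211.6.38: bits 00 walk d0:H4→d1:-→d2:- -> H4
  lookup 53.84.0.1: bits 0011010101010100 walk d0:H4→d1:-→d2:-→d3:-→d4:-→d5:-→d6:-→d7:-→d8:-→d9:-→d10:-→d11:-→d12:-→d13:-→d14:-→d15:-→d16:H2 -> H2
  + 53.84.192.0/20 (H5) depth=20
  lookup 66.96.1.211: bits 01000010011 walk d0:H4→d1:-→d2:-→d3:-→d4:-→d5:-→d6:-→d7:-→d8:-→d9:-→d10:-→d11:H5 -> H5
  del 66.96.0.0/11 (clear depth 11)
  lookup 91.128.0.100: bits 01011011100 walk d0:H4→d1:-→d2:-→d3:-→d4:-→d5:-→d6:-→d7:-→d8:-→d9:-→d10:-→d11:H5 -> H5
  lookup 97.13.59.69: bits 011000010000110100111011010001 walk d0:H4→d1:-→d2:-→d3:-→d4:-→d5:-→d6:-→d7:-→d8:-→d9:-→d10:-→d11:-→d12:-→d13:-→d14:-→d15:-→d16:-→d17:-→d18:-→d19:-→d20:-→d21:-→d22:-→d23:-→d24:H6→d25:-→d26:-→d27:-→d28:-→d29:-→d30:H0 -> H0
  + 66.116.136.62/32 (H7) depth=32
  + 91.154.13.32/28 (H7) depth=28
  + 66.116.128.0/20 (H5) depth=20
  + 0.0.0.0/0 (H0) depth=0
  + 0.0.0.0/1 (H5) depth=1
  + 97.13.0.0/16 (H1) depth=16
  lookup 125.172.238.121: bits 011 walk d0:H0→d1:H5→d2:-→d3:- -> H5
  + 91.154.0.0/20 (H2) depth=20
  lookup 86.67.46.68: bits 0101 walk d0:H0→d1:H5→d2:-→d3:-→d4:- -> H5
  + 53.80.0.0/12 (H7) depth=12
  + 91.154.0.0/16 (H5) depth=16
  lookup 197.5.176.19: bits ε walk d0:H0 -> H0
  + 0.0.0.0/0 (H5) depth=0
  + 97.13.59.64/28 (H5) depth=28
  lookup 66.116.128.7: bits 01000010011101001000 walk d0:H5→d1:H5→d2:-→d3:-→d4:-→d5:-→d6:-→d7:-→d8:-→d9:-→d10:-→d11:-→d12:-→d13:-→d14:-→d15:-→d16:-→d17:-→d18:-→d19:-→d20:H5 -> H5

== LOOKUPS ==
["H6","no-route","H0","no-route","H4","H2","H5","H5","H0","H5","H5","H0","H5"]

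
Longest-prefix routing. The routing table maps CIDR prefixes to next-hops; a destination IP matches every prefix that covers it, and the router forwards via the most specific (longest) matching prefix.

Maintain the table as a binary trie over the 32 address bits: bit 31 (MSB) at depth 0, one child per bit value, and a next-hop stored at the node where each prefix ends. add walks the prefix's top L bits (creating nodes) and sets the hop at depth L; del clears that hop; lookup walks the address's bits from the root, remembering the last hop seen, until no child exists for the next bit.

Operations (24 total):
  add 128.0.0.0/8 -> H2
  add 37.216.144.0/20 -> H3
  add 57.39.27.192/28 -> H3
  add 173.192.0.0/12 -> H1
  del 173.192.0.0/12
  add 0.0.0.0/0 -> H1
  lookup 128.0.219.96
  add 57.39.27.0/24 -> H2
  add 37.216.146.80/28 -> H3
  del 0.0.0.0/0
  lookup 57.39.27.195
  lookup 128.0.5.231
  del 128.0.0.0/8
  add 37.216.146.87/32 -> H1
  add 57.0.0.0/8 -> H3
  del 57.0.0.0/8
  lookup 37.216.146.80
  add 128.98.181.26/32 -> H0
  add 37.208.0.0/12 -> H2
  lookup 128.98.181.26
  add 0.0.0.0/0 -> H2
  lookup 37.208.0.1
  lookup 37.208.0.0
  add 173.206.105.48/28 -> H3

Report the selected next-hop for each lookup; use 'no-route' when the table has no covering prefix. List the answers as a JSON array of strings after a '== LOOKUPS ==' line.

Process each operation:
  + 128.0.0.0/8 (H2) depth=8
  + 37.216.144.0/20 (H3) depth=20
  + 57.39.27.192/28 (H3) depth=28
  + 173.192.0.0/12 (H1) depth=12
  - 173.192.0.0/12 clear@12
  + 0.0.0.0/0 (H1) depth=0
  ? 128.0.219.96  path d0:H1→d1:-→d2:-→d3:-→d4:-→d5:-→d6:-→d7:-→d8:H2  best=H2
  + 57.39.27.0/24 (H2) depth=24
  + 37.216.146.80/28 (H3) depth=28
  - 0.0.0.0/0 clear@0
  ? 57.39.27.195  path d0:-→d1:-→d2:-→d3:-→d4:-→d5:-→d6:-→d7:-→d8:-→d9:-→d10:-→d11:-→d12:-→d13:-→d14:-→d15:-→d16:-→d17:-→d18:-→d19:-→d20:-→d21:-→d22:-→d23:-→d24:H2→d25:-→d26:-→d27:-→d28:H3  best=H3
  ? 128.0.5.231  path d0:-→d1:-→d2:-→d3:-→d4:-→d5:-→d6:-→d7:-→d8:H2  best=H2
  - 128.0.0.0/8 clear@8
  + 37.216.146.87/32 (H1) depth=32
  + 57.0.0.0/8 (H3) depth=8
  - 57.0.0.0/8 clear@8
  ? 37.216.146.80  path d0:-→d1:-→d2:-→d3:-→d4:-→d5:-→d6:-→d7:-→d8:-→d9:-→d10:-→d11:-→d12:-→d13:-→d14:-→d15:-→d16:-→d17:-→d18:-→d19:-→d20:H3→d21:-→d22:-→d23:-→d24:-→d25:-→d26:-→d27:-→d28:H3→d29:-  best=H3
  + 128.98.181.26/32 (H0) depth=32
  + 37.208.0.0/12 (H2) depth=12
  ? 128.98.181.26  path d0:-→d1:-→d2:-→d3:-→d4:-→d5:-→d6:-→d7:-→d8:-→d9:-→d10:-→d11:-→d12:-→d13:-→d14:-→d15:-→d16:-→d17:-→d18:-→d19:-→d20:-→d21:-→d22:-→d23:-→d24:-→d25:-→d26:-→d27:-→d28:-→d29:-→d30:-→d31:-→d32:H0  best=H0
  + 0.0.0.0/0 (H2) depth=0
  ? 37.208.0.1  path d0:H2→d1:-→d2:-→d3:-→d4:-→d5:-→d6:-→d7:-→d8:-→d9:-→d10:-→d11:-→d12:H2  best=H2
  ? 37.208.0.0  path d0:H2→d1:-→d2:-→d3:-→d4:-→d5:-→d6:-→d7:-→d8:-→d9:-→d10:-→d11:-→d12:H2  best=H2
  + 173.206.105.48/28 (H3) depth=28

== LOOKUPS ==
["H2","H3","H2","H3","H0","H2","H2"]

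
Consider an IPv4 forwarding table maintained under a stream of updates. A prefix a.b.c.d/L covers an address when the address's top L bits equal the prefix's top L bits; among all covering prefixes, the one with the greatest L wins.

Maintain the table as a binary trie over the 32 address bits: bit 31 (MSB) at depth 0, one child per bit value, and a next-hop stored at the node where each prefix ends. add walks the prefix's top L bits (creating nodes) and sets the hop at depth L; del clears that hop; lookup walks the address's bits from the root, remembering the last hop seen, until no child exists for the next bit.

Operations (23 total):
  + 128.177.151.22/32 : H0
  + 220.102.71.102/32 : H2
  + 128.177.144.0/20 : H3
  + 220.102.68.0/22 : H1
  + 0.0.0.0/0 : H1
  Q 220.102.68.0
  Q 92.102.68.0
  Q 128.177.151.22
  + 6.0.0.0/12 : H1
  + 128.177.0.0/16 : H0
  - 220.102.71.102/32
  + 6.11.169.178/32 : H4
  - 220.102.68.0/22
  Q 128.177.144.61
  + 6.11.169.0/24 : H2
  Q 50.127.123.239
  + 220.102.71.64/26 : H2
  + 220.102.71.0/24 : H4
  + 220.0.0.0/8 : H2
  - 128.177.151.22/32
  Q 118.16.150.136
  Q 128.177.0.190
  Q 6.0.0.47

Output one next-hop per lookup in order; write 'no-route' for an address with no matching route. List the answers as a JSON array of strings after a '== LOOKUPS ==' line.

Apply in order:
  add 128.177.151.22/32 -> H0 at depth 32
  add 220.102.71.102/32 -> H2 at depth 32
  add 128.177.144.0/20 -> H3 at depth 20
  add 220.102.68.0/22 -> H1 at depth 22
  add 0.0.0.0/0 -> H1 at depth 0
  lookup 220.102.68.0: bits 1101110001100110010001 walk d0:H1→d1:-→d2:-→d3:-→d4:-→d5:-→d6:-→d7:-→d8:-→d9:-→d10:-→d11:-→d12:-→d13:-→d14:-→d15:-→d16:-→d17:-→d18:-→d19:-→d20:-→d21:-→d22:H1 -> H1
  lookup 92.102.68.0: bits ε walk d0:H1 -> H1
  lookup 128.177.151.22: bits 10000000101100011001011100010110 walk d0:H1→d1:-→d2:-→d3:-→d4:-→d5:-→d6:-→d7:-→d8:-→d9:-→d10:-→d11:-→d12:-→d13:-→d14:-→d15:-→d16:-→d17:-→d18:-→d19:-→d20:H3→d21:-→d22:-→d23:-→d24:-→d25:-→d26:-→d27:-→d28:-→d29:-→d30:-→d31:-→d32:H0 -> H0
  add 6.0.0.0/12 -> H1 at depth 12
  add 128.177.0.0/16 -> H0 at depth 16
  - 220.102.71.102/32 clear@32
  add 6.11.169.178/32 -> H4 at depth 32
  - 220.102.68.0/22 clear@22
  lookup 128.177.144.61: bits 100000001011000110010 walk d0:H1→d1:-→d2:-→d3:-→d4:-→d5:-→d6:-→d7:-→d8:-→d9:-→d10:-→d11:-→d12:-→d13:-→d14:-→d15:-→d16:H0→d17:-→d18:-→d19:-→d20:H3→d21:- -> H3
  add 6.11.169.0/24 -> H2 at depth 24
  lookup 50.127.123.239: bits 00 walk d0:H1→d1:-→d2:- -> H1
  add 220.102.71.64/26 -> H2 at depth 26
  add 220.102.71.0/24 -> H4 at depth 24
  add 220.0.0.0/8 -> H2 at depth 8
  - 128.177.151.22/32 clear@32
  lookup 118.16.150.136: bits 0 walk d0:H1→d1:- -> H1
  lookup 128.177.0.190: bits 1000000010110001 walk d0:H1→d1:-→d2:-→d3:-→d4:-→d5:-→d6:-→d7:-→d8:-→d9:-→d10:-→d11:-→d12:-→d13:-→d14:-→d15:-→d16:H0 -> H0
  lookup 6.0.0.47: bits 000001100000 walk d0:H1→d1:-→d2:-→d3:-→d4:-→d5:-→d6:-→d7:-→d8:-→d9:-→d10:-→d11:-→d12:H1 -> H1

== LOOKUPS ==
["H1","H1","H0","H3","H1","H1","H0","H1"]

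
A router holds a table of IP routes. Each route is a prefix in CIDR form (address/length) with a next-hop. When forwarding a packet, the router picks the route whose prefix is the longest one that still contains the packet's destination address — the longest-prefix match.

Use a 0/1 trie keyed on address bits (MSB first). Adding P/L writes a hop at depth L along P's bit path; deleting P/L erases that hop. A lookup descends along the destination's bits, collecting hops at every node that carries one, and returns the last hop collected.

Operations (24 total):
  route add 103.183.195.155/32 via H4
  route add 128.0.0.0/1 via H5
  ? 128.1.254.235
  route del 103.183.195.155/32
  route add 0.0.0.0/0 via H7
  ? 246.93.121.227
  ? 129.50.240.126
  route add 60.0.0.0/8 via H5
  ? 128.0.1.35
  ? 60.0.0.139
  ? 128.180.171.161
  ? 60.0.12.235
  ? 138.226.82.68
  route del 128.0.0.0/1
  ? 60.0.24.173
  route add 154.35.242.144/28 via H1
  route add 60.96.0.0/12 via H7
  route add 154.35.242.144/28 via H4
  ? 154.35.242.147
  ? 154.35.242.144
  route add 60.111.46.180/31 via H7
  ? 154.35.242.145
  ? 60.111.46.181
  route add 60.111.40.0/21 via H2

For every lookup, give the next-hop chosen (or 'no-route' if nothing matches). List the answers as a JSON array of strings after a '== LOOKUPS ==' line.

Process each operation:
  + 103.183.195.155/32 (H4) depth=32
  + 128.0.0.0/1 (H5) depth=1
  Q 128.1.254.235: descend 1 ; hops seen [H5] ; pick H5
  - 103.183.195.155/32 clear@32
  + 0.0.0.0/0 (H7) depth=0
  Q 246.93.121.227: descend 1 ; hops seen [H7,H5] ; pick H5
  Q 129.50.240.126: descend 1 ; hops seen [H7,H5] ; pick H5
  + 60.0.0.0/8 (H5) depth=8
  Q 128.0.1.35: descend 1 ; hops seen [H7,H5] ; pick H5
  Q 60.0.0.139: descend 00111100 ; hops seen [H7,H5] ; pick H5
  Q 128.180.171.161: descend 1 ; hops seen [H7,H5] ; pick H5
  Q 60.0.12.235: descend 00111100 ; hops seen [H7,H5] ; pick H5
  Q 138.226.82.68: descend 1 ; hops seen [H7,H5] ; pick H5
  - 128.0.0.0/1 clear@1
  Q 60.0.24.173: descend 00111100 ; hops seen [H7,H5] ; pick H5
  + 154.35.242.144/28 (H1) depth=28
  + 60.96.0.0/12 (H7) depth=12
  + 154.35.242.144/28 (H4) depth=28
  Q 154.35.242.147: descend 1001101000100011111100101001 ; hops seen [H7,H4] ; pick H4
  Q 154.35.242.144: descend 1001101000100011111100101001 ; hops seen [H7,H4] ; pick H4
  + 60.111.46.180/31 (H7) depth=31
  Q 154.35.242.145: descend 1001101000100011111100101001 ; hops seen [H7,H4] ; pick H4
  Q 60.111.46.181: descend 0011110001101111001011101011010 ; hops seen [H7,H5,H7,H7] ; pick H7
  + 60.111.40.0/21 (H2) depth=21

== LOOKUPS ==
["H5","H5","H5","H5","H5","H5","H5","H5","H5","H4","H4","H4","H7"]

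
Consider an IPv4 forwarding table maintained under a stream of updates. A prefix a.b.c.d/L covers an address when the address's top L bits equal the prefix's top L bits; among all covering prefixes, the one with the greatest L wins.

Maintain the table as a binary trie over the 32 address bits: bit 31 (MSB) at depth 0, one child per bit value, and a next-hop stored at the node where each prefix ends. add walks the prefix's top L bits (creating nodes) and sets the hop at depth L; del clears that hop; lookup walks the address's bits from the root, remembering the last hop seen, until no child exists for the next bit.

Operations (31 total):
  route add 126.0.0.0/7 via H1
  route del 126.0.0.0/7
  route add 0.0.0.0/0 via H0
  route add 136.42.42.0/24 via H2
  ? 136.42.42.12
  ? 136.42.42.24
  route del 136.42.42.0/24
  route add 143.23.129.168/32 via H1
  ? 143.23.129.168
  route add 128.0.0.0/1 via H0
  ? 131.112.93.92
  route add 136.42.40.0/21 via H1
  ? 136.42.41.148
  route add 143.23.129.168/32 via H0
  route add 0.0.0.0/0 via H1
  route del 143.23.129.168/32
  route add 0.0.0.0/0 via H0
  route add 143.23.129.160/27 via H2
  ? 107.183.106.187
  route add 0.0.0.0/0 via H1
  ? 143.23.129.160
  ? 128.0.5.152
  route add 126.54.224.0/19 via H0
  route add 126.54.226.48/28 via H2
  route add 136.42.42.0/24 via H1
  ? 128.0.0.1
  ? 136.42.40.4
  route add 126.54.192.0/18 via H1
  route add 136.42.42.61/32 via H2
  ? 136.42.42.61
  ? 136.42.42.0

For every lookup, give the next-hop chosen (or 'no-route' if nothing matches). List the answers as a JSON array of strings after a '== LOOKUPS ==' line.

Process each operation:
  add 126.0.0.0/7 -> H1 at depth 7
  - 126.0.0.0/7 clear@7
  add 0.0.0.0/0 -> H0 at depth 0
  add 136.42.42.0/24 -> H2 at depth 24
  ? 136.42.42.12  path d0:H0→d1:-→d2:-→d3:-→d4:-→d5:-→d6:-→d7:-→d8:-→d9:-→d10:-→d11:-→d12:-→d13:-→d14:-→d15:-→d16:-→d17:-→d18:-→d19:-→d20:-→d21:-→d22:-→d23:-→d24:H2  best=H2
  ? 136.42.42.24  path d0:H0→d1:-→d2:-→d3:-→d4:-→d5:-→d6:-→d7:-→d8:-→d9:-→d10:-→d11:-→d12:-→d13:-→d14:-→d15:-→d16:-→d17:-→d18:-→d19:-→d20:-→d21:-→d22:-→d23:-→d24:H2  best=H2
  - 136.42.42.0/24 clear@24
  add 143.23.129.168/32 -> H1 at depth 32
  ? 143.23.129.168  path d0:H0→d1:-→d2:-→d3:-→d4:-→d5:-→d6:-→d7:-→d8:-→d9:-→d10:-→d11:-→d12:-→d13:-→d14:-→d15:-→d16:-→d17:-→d18:-→d19:-→d20:-→d21:-→d22:-→d23:-→d24:-→d25:-→d26:-→d27:-→d28:-→d29:-→d30:-→d31:-→d32:H1  best=H1
  add 128.0.0.0/1 -> H0 at depth 1
  ? 131.112.93.92  path d0:H0→d1:H0→d2:-→d3:-→d4:-  best=H0
  add 136.42.40.0/21 -> H1 at depth 21
  ? 136.42.41.148  path d0:H0→d1:H0→d2:-→d3:-→d4:-→d5:-→d6:-→d7:-→d8:-→d9:-→d10:-→d11:-→d12:-→d13:-→d14:-→d15:-→d16:-→d17:-→d18:-→d19:-→d20:-→d21:H1→d22:-  best=H1
  add 143.23.129.168/32 -> H0 at depth 32
  add 0.0.0.0/0 -> H1 at depth 0
  - 143.23.129.168/32 clear@32
  add 0.0.0.0/0 -> H0 at depth 0
  add 143.23.129.160/27 -> H2 at depth 27
  ? 107.183.106.187  path d0:H0→d1:-→d2:-→d3:-  best=H0
  add 0.0.0.0/0 -> H1 at depth 0
  ? 143.23.129.160  path d0:H1→d1:H0→d2:-→d3:-→d4:-→d5:-→d6:-→d7:-→d8:-→d9:-→d10:-→d11:-→d12:-→d13:-→d14:-→d15:-→d16:-→d17:-→d18:-→d19:-→d20:-→d21:-→d22:-→d23:-→d24:-→d25:-→d26:-→d27:H2→d28:-  best=H2
  ? 128.0.5.152  path d0:H1→d1:H0→d2:-→d3:-→d4:-  best=H0
  add 126.54.224.0/19 -> H0 at depth 19
  add 126.54.226.48/28 -> H2 at depth 28
  add 136.42.42.0/24 -> H1 at depth 24
  ? 128.0.0.1  path d0:H1→d1:H0→d2:-→d3:-→d4:-  best=H0
  ? 136.42.40.4  path d0:H1→d1:H0→d2:-→d3:-→d4:-→d5:-→d6:-→d7:-→d8:-→d9:-→d10:-→d11:-→d12:-→d13:-→d14:-→d15:-→d16:-→d17:-→d18:-→d19:-→d20:-→d21:H1→d22:-  best=H1
  add 126.54.192.0/18 -> H1 at depth 18
  add 136.42.42.61/32 -> H2 at depth 32
  ? 136.42.42.61  path d0:H1→d1:H0→d2:-→d3:-→d4:-→d5:-→d6:-→d7:-→d8:-→d9:-→d10:-→d11:-→d12:-→d13:-→d14:-→d15:-→d16:-→d17:-→d18:-→d19:-→d20:-→d21:H1→d22:-→d23:-→d24:H1→d25:-→d26:-→d27:-→d28:-→d29:-→d30:-→d31:-→d32:H2  best=H2
  ? 136.42.42.0  path d0:H1→d1:H0→d2:-→d3:-→d4:-→d5:-→d6:-→d7:-→d8:-→d9:-→d10:-→d11:-→d12:-→d13:-→d14:-→d15:-→d16:-→d17:-→d18:-→d19:-→d20:-→d21:H1→d22:-→d23:-→d24:H1→d25:-→d26:-  best=H1

== LOOKUPS ==
["H2","H2","H1","H0","H1","H0","H2","H0","H0","H1","H2","H1"]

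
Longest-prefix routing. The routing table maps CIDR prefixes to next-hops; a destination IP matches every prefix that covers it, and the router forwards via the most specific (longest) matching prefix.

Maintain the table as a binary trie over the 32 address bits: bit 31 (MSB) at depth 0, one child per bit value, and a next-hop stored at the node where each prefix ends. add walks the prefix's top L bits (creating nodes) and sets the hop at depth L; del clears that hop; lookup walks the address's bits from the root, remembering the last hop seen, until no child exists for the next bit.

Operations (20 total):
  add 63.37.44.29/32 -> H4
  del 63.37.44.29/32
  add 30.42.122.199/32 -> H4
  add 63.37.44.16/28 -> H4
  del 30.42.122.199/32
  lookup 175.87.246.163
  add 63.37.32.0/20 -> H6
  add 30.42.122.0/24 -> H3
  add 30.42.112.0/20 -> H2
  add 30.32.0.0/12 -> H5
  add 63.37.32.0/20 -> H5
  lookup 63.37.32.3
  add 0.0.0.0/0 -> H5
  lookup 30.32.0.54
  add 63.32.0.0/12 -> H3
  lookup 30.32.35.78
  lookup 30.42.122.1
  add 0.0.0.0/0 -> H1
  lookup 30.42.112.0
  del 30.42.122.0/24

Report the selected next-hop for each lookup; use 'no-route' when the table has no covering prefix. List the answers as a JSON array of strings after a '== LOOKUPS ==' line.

Apply in order:
  + 63.37.44.29/32 (H4) depth=32
  - 63.37.44.29/32 clear@32
  + 30.42.122.199/32 (H4) depth=32
  + 63.37.44.16/28 (H4) depth=28
  - 30.42.122.199/32 clear@32
  ? 175.87.246.163  path d0:-  best=no-route
  + 63.37.32.0/20 (H6) depth=20
  + 30.42.122.0/24 (H3) depth=24
  + 30.42.112.0/20 (H2) depth=20
  + 30.32.0.0/12 (H5) depth=12
  + 63.37.32.0/20 (H5) depth=20
  ? 63.37.32.3  path d0:-→d1:-→d2:-→d3:-→d4:-→d5:-→d6:-→d7:-→d8:-→d9:-→d10:-→d11:-→d12:-→d13:-→d14:-→d15:-→d16:-→d17:-→d18:-→d19:-→d20:H5  best=H5
  + 0.0.0.0/0 (H5) depth=0
  ? 30.32.0.54  path d0:H5→d1:-→d2:-→d3:-→d4:-→d5:-→d6:-→d7:-→d8:-→d9:-→d10:-→d11:-→d12:H5  best=H5
  + 63.32.0.0/12 (H3) depth=12
  ? 30.32.35.78  path d0:H5→d1:-→d2:-→d3:-→d4:-→d5:-→d6:-→d7:-→d8:-→d9:-→d10:-→d11:-→d12:H5  best=H5
  ? 30.42.122.1  path d0:H5→d1:-→d2:-→d3:-→d4:-→d5:-→d6:-→d7:-→d8:-→d9:-→d10:-→d11:-→d12:H5→d13:-→d14:-→d15:-→d16:-→d17:-→d18:-→d19:-→d20:H2→d21:-→d22:-→d23:-→d24:H3  best=H3
  + 0.0.0.0/0 (H1) depth=0
  ? 30.42.112.0  path d0:H1→d1:-→d2:-→d3:-→d4:-→d5:-→d6:-→d7:-→d8:-→d9:-→d10:-→d11:-→d12:H5→d13:-→d14:-→d15:-→d16:-→d17:-→d18:-→d19:-→d20:H2  best=H2
  - 30.42.122.0/24 clear@24

== LOOKUPS ==
["no-route","H5","H5","H5","H3","H2"]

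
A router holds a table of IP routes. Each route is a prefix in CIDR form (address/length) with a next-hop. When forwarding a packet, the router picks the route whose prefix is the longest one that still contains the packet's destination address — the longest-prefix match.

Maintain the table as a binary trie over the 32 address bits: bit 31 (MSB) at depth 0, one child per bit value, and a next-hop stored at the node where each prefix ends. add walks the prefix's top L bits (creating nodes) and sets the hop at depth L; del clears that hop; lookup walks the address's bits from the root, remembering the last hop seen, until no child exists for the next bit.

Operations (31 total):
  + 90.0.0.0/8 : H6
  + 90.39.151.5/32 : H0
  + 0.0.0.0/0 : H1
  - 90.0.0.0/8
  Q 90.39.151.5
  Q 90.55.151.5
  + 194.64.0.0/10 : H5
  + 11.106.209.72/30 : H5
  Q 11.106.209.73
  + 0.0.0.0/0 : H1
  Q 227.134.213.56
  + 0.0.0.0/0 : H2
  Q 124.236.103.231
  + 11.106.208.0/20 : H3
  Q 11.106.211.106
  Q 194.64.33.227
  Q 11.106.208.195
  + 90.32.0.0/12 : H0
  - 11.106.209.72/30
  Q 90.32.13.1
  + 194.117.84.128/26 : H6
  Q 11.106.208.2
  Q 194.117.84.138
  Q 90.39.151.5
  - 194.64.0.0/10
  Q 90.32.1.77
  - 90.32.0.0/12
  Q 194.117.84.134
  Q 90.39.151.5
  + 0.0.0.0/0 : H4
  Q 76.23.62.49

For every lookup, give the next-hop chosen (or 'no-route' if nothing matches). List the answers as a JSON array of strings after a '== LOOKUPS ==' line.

Trace:
  add 90.0.0.0/8 -> H6 at depth 8
  add 90.39.151.5/32 -> H0 at depth 32
  add 0.0.0.0/0 -> H1 at depth 0
  del 90.0.0.0/8 (clear depth 8)
  Q 90.39.151.5: descend 01011010001001111001011100000101 ; hops seen [H1,H0] ; pick H0
  Q 90.55.151.5: descend 01011010001 ; hops seen [H1] ; pick H1
  add 194.64.0.0/10 -> H5 at depth 10
  add 11.106.209.72/30 -> H5 at depth 30
  Q 11.106.209.73: descend 000010110110101011010001010010 ; hops seen [H1,H5] ; pick H5
  add 0.0.0.0/0 -> H1 at depth 0
  Q 227.134.213.56: descend 11 ; hops seen [H1] ; pick H1
  add 0.0.0.0/0 -> H2 at depth 0
  Q 124.236.103.231: descend 01 ; hops seen [H2] ; pick H2
  add 11.106.208.0/20 -> H3 at depth 20
  Q 11.106.211.106: descend 0000101101101010110100 ; hops seen [H2,H3] ; pick H3
  Q 194.64.33.227: descend 1100001001 ; hops seen [H2,H5] ; pick H5
  Q 11.106.208.195: descend 00001011011010101101000 ; hops seen [H2,H3] ; pick H3
  add 90.32.0.0/12 -> H0 at depth 12
  del 11.106.209.72/30 (clear depth 30)
  Q 90.32.13.1: descend 0101101000100 ; hops seen [H2,H0] ; pick H0
  add 194.117.84.128/26 -> H6 at depth 26
  Q 11.106.208.2: descend 00001011011010101101000 ; hops seen [H2,H3] ; pick H3
  Q 194.117.84.138: descend 11000010011101010101010010 ; hops seen [H2,H5,H6] ; pick H6
  Q 90.39.151.5: descend 01011010001001111001011100000101 ; hops seen [H2,H0,H0] ; pick H0
  del 194.64.0.0/10 (clear depth 10)
  Q 90.32.1.77: descend 0101101000100 ; hops seen [H2,H0] ; pick H0
  del 90.32.0.0/12 (clear depth 12)
  Q 194.117.84.134: descend 11000010011101010101010010 ; hops seen [H2,H6] ; pick H6
  Q 90.39.151.5: descend 01011010001001111001011100000101 ; hops seen [H2,H0] ; pick H0
  add 0.0.0.0/0 -> H4 at depth 0
  Q 76.23.62.49: descend 010 ; hops seen [H4] ; pick H4

== LOOKUPS ==
["H0","H1","H5","H1","H2","H3","H5","H3","H0","H3","H6","H0","H0","H6","H0","H4"]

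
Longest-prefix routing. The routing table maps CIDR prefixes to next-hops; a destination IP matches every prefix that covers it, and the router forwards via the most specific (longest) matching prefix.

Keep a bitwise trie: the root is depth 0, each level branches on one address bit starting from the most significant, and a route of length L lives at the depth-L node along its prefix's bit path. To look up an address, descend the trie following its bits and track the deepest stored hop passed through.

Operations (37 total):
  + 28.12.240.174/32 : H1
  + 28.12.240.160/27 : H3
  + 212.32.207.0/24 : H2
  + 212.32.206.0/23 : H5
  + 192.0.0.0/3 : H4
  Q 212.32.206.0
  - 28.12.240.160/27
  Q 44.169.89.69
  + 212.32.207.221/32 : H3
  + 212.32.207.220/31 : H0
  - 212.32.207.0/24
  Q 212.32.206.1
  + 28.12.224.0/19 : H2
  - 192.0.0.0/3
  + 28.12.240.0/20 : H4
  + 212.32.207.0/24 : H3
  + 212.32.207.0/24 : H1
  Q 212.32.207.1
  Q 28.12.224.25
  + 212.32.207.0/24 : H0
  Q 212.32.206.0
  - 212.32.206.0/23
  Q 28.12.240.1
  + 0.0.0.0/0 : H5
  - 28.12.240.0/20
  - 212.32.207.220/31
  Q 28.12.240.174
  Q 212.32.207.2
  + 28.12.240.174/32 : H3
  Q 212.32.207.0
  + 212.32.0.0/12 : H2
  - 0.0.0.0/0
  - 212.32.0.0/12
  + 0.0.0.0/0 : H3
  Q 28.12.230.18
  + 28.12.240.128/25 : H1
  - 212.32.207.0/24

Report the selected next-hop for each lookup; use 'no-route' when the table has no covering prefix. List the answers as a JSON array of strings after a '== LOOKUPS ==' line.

Apply in order:
  add 28.12.240.174/32 -> H1 at depth 32
  add 28.12.240.160/27 -> H3 at depth 27
  add 212.32.207.0/24 -> H2 at depth 24
  add 212.32.206.0/23 -> H5 at depth 23
  add 192.0.0.0/3 -> H4 at depth 3
  lookup 212.32.206.0: bits 11010100001000001100111 walk d0:-→d1:-→d2:-→d3:H4→d4:-→d5:-→d6:-→d7:-→d8:-→d9:-→d10:-→d11:-→d12:-→d13:-→d14:-→d15:-→d16:-→d17:-→d18:-→d19:-→d20:-→d21:-→d22:-→d23:H5 -> H5
  del 28.12.240.160/27 (clear depth 27)
  lookup 44.169.89.69: bits 00 walk d0:-→d1:-→d2:- -> no-route
  add 212.32.207.221/32 -> H3 at depth 32
  add 212.32.207.220/31 -> H0 at depth 31
  del 212.32.207.0/24 (clear depth 24)
  lookup 212.32.206.1: bits 11010100001000001100111 walk d0:-→d1:-→d2:-→d3:H4→d4:-→d5:-→d6:-→d7:-→d8:-→d9:-→d10:-→d11:-→d12:-→d13:-→d14:-→d15:-→d16:-→d17:-→d18:-→d19:-→d20:-→d21:-→d22:-→d23:H5 -> H5
  add 28.12.224.0/19 -> H2 at depth 19
  del 192.0.0.0/3 (clear depth 3)
  add 28.12.240.0/20 -> H4 at depth 20
  add 212.32.207.0/24 -> H3 at depth 24
  add 212.32.207.0/24 -> H1 at depth 24
  lookup 212.32.207.1: bits 110101000010000011001111 walk d0:-→d1:-→d2:-→d3:-→d4:-→d5:-→d6:-→d7:-→d8:-→d9:-→d10:-→d11:-→d12:-→d13:-→d14:-→d15:-→d16:-→d17:-→d18:-→d19:-→d20:-→d21:-→d22:-→d23:H5→d24:H1 -> H1
  lookup 28.12.224.25: bits 0001110000001100111 walk d0:-→d1:-→d2:-→d3:-→d4:-→d5:-→d6:-→d7:-→d8:-→d9:-→d10:-→d11:-→d12:-→d13:-→d14:-→d15:-→d16:-→d17:-→d18:-→d19:H2 -> H2
  add 212.32.207.0/24 -> H0 at depth 24
  lookup 212.32.206.0: bits 11010100001000001100111 walk d0:-→d1:-→d2:-→d3:-→d4:-→d5:-→d6:-→d7:-→d8:-→d9:-→d10:-→d11:-→d12:-→d13:-→d14:-→d15:-→d16:-→d17:-→d18:-→d19:-→d20:-→d21:-→d22:-→d23:H5 -> H5
  del 212.32.206.0/23 (clear depth 23)
  lookup 28.12.240.1: bits 000111000000110011110000 walk d0:-→d1:-→d2:-→d3:-→d4:-→d5:-→d6:-→d7:-→d8:-→d9:-→d10:-→d11:-→d12:-→d13:-→d14:-→d15:-→d16:-→d17:-→d18:-→d19:H2→d20:H4→d21:-→d22:-→d23:-→d24:- -> H4
  add 0.0.0.0/0 -> H5 at depth 0
  del 28.12.240.0/20 (clear depth 20)
  del 212.32.207.220/31 (clear depth 31)
  lookup 28.12.240.174: bits 00011100000011001111000010101110 walk d0:H5→d1:-→d2:-→d3:-→d4:-→d5:-→d6:-→d7:-→d8:-→d9:-→d10:-→d11:-→d12:-→d13:-→d14:-→d15:-→d16:-→d17:-→d18:-→d19:H2→d20:-→d21:-→d22:-→d23:-→d24:-→d25:-→d26:-→d27:-→d28:-→d29:-→d30:-→d31:-→d32:H1 -> H1
  lookup 212.32.207.2: bits 110101000010000011001111 walk d0:H5→d1:-→d2:-→d3:-→d4:-→d5:-→d6:-→d7:-→d8:-→d9:-→d10:-→d11:-→d12:-→d13:-→d14:-→d15:-→d16:-→d17:-→d18:-→d19:-→d20:-→d21:-→d22:-→d23:-→d24:H0 -> H0
  add 28.12.240.174/32 -> H3 at depth 32
  lookup 212.32.207.0: bits 110101000010000011001111 walk d0:H5→d1:-→d2:-→d3:-→d4:-→d5:-→d6:-→d7:-→d8:-→d9:-→d10:-→d11:-→d12:-→d13:-→d14:-→d15:-→d16:-→d17:-→d18:-→d19:-→d20:-→d21:-→d22:-→d23:-→d24:H0 -> H0
  add 212.32.0.0/12 -> H2 at depth 12
  del 0.0.0.0/0 (clear depth 0)
  del 212.32.0.0/12 (clear depth 12)
  add 0.0.0.0/0 -> H3 at depth 0
  lookup 28.12.230.18: bits 0001110000001100111 walk d0:H3→d1:-→d2:-→d3:-→d4:-→d5:-→d6:-→d7:-→d8:-→d9:-→d10:-→d11:-→d12:-→d13:-→d14:-→d15:-→d16:-→d17:-→d18:-→d19:H2 -> H2
  add 28.12.240.128/25 -> H1 at depth 25
  del 212.32.207.0/24 (clear depth 24)

== LOOKUPS ==
["H5","no-route","H5","H1","H2","H5","H4","H1","H0","H0","H2"]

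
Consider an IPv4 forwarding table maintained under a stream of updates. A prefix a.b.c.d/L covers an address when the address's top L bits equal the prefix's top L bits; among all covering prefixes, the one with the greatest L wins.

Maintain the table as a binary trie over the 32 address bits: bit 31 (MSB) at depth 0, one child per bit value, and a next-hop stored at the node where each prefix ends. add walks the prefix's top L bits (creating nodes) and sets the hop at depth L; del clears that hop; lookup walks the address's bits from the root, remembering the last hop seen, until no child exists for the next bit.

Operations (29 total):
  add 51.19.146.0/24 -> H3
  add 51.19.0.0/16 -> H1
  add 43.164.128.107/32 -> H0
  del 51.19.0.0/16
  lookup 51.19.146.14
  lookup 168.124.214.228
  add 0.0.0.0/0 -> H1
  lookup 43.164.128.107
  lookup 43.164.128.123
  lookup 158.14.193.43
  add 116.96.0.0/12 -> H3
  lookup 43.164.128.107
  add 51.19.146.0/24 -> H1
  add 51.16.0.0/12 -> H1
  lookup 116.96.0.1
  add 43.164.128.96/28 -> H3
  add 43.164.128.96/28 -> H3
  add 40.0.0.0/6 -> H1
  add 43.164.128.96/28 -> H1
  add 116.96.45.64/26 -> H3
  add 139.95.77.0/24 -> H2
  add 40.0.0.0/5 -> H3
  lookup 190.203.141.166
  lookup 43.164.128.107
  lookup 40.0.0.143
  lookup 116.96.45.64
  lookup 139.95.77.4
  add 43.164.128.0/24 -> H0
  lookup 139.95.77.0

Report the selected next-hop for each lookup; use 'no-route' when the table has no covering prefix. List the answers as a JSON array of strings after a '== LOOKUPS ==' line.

Trace:
  add 51.19.146.0/24 -> H3 at depth 24
  add 51.19.0.0/16 -> H1 at depth 16
  add 43.164.128.107/32 -> H0 at depth 32
  del 51.19.0.0/16 (clear depth 16)
  lookup 51.19.146.14: bits 001100110001001110010010 walk d0:-→d1:-→d2:-→d3:-→d4:-→d5:-→d6:-→d7:-→d8:-→d9:-→d10:-→d11:-→d12:-→d13:-→d14:-→d15:-→d16:-→d17:-→d18:-→d19:-→d20:-→d21:-→d22:-→d23:-→d24:H3 -> H3
  lookup 168.124.214.228: bits ε walk d0:- -> no-route
  add 0.0.0.0/0 -> H1 at depth 0
  lookup 43.164.128.107: bits 00101011101001001000000001101011 walk d0:H1→d1:-→d2:-→d3:-→d4:-→d5:-→d6:-→d7:-→d8:-→d9:-→d10:-→d11:-→d12:-→d13:-→d14:-→d15:-→d16:-→d17:-→d18:-→d19:-→d20:-→d21:-→d22:-→d23:-→d24:-→d25:-→d26:-→d27:-→d28:-→d29:-→d30:-→d31:-→d32:H0 -> H0
  lookup 43.164.128.123: bits 001010111010010010000000011 walk d0:H1→d1:-→d2:-→d3:-→d4:-→d5:-→d6:-→d7:-→d8:-→d9:-→d10:-→d11:-→d12:-→d13:-→d14:-→d15:-→d16:-→d17:-→d18:-→d19:-→d20:-→d21:-→d22:-→d23:-→d24:-→d25:-→d26:-→d27:- -> H1
  lookup 158.14.193.43: bits ε walk d0:H1 -> H1
  add 116.96.0.0/12 -> H3 at depth 12
  lookup 43.164.128.107: bits 00101011101001001000000001101011 walk d0:H1→d1:-→d2:-→d3:-→d4:-→d5:-→d6:-→d7:-→d8:-→d9:-→d10:-→d11:-→d12:-→d13:-→d14:-→d15:-→d16:-→d17:-→d18:-→d19:-→d20:-→d21:-→d22:-→d23:-→d24:-→d25:-→d26:-→d27:-→d28:-→d29:-→d30:-→d31:-→d32:H0 -> H0
  add 51.19.146.0/24 -> H1 at depth 24
  add 51.16.0.0/12 -> H1 at depth 12
  lookup 116.96.0.1: bits 011101000110 walk d0:H1→d1:-→d2:-→d3:-→d4:-→d5:-→d6:-→d7:-→d8:-→d9:-→d10:-→d11:-→d12:H3 -> H3
  add 43.164.128.96/28 -> H3 at depth 28
  add 43.164.128.96/28 -> H3 at depth 28
  add 40.0.0.0/6 -> H1 at depth 6
  add 43.164.128.96/28 -> H1 at depth 28
  add 116.96.45.64/26 -> H3 at depth 26
  add 139.95.77.0/24 -> H2 at depth 24
  add 40.0.0.0/5 -> H3 at depth 5
  lookup 190.203.141.166: bits 10 walk d0:H1→d1:-→d2:- -> H1
  lookup 43.164.128.107: bits 00101011101001001000000001101011 walk d0:H1→d1:-→d2:-→d3:-→d4:-→d5:H3→d6:H1→d7:-→d8:-→d9:-→d10:-→d11:-→d12:-→d13:-→d14:-→d15:-→d16:-→d17:-→d18:-→d19:-→d20:-→d21:-→d22:-→d23:-→d24:-→d25:-→d26:-→d27:-→d28:H1→d29:-→d30:-→d31:-→d32:H0 -> H0
  lookup 40.0.0.143: bits 001010 walk d0:H1→d1:-→d2:-→d3:-→d4:-→d5:H3→d6:H1 -> H1
  lookup 116.96.45.64: bits 01110100011000000010110101 walk d0:H1→d1:-→d2:-→d3:-→d4:-→d5:-→d6:-→d7:-→d8:-→d9:-→d10:-→d11:-→d12:H3→d13:-→d14:-→d15:-→d16:-→d17:-→d18:-→d19:-→d20:-→d21:-→d22:-→d23:-→d24:-→d25:-→d26:H3 -> H3
  lookup 139.95.77.4: bits 100010110101111101001101 walk d0:H1→d1:-→d2:-→d3:-→d4:-→d5:-→d6:-→d7:-→d8:-→d9:-→d10:-→d11:-→d12:-→d13:-→d14:-→d15:-→d16:-→d17:-→d18:-→d19:-→d20:-→d21:-→d22:-→d23:-→d24:H2 -> H2
  add 43.164.128.0/24 -> H0 at depth 24
  lookup 139.95.77.0: bits 100010110101111101001101 walk d0:H1→d1:-→d2:-→d3:-→d4:-→d5:-→d6:-→d7:-→d8:-→d9:-→d10:-→d11:-→d12:-→d13:-→d14:-→d15:-→d16:-→d17:-→d18:-→d19:-→d20:-→d21:-→d22:-→d23:-→d24:H2 -> H2

== LOOKUPS ==
["H3","no-route","H0","H1","H1","H0","H3","H1","H0","H1","H3","H2","H2"]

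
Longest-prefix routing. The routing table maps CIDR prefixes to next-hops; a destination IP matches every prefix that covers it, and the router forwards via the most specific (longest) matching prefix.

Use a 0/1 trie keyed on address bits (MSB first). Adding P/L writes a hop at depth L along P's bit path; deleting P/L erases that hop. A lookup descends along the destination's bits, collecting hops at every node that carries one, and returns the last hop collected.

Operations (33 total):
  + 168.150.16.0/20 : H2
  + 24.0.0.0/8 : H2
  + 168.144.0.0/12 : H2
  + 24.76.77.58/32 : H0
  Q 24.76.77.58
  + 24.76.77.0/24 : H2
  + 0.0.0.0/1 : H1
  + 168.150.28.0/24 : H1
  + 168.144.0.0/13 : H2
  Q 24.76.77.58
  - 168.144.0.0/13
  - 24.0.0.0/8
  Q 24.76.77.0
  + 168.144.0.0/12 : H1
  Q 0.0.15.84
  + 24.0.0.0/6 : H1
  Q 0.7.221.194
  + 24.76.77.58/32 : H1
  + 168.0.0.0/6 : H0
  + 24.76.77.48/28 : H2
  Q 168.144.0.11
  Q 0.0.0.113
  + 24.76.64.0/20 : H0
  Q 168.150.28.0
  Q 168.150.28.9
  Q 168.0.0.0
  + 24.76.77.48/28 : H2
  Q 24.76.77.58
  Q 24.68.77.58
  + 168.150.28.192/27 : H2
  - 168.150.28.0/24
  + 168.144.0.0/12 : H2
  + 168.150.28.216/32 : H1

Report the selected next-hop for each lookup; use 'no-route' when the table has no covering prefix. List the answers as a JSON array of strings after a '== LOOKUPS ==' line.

Apply in order:
  + 168.150.16.0/20 (H2) depth=20
  + 24.0.0.0/8 (H2) depth=8
  + 168.144.0.0/12 (H2) depth=12
  + 24.76.77.58/32 (H0) depth=32
  ? 24.76.77.58  path d0:-→d1:-→d2:-→d3:-→d4:-→d5:-→d6:-→d7:-→d8:H2→d9:-→d10:-→d11:-→d12:-→d13:-→d14:-→d15:-→d16:-→d17:-→d18:-→d19:-→d20:-→d21:-→d22:-→d23:-→d24:-→d25:-→d26:-→d27:-→d28:-→d29:-→d30:-→d31:-→d32:H0  best=H0
  + 24.76.77.0/24 (H2) depth=24
  + 0.0.0.0/1 (H1) depth=1
  + 168.150.28.0/24 (H1) depth=24
  + 168.144.0.0/13 (H2) depth=13
  ? 24.76.77.58  path d0:-→d1:H1→d2:-→d3:-→d4:-→d5:-→d6:-→d7:-→d8:H2→d9:-→d10:-→d11:-→d12:-→d13:-→d14:-→d15:-→d16:-→d17:-→d18:-→d19:-→d20:-→d21:-→d22:-→d23:-→d24:H2→d25:-→d26:-→d27:-→d28:-→d29:-→d30:-→d31:-→d32:H0  best=H0
  - 168.144.0.0/13 clear@13
  - 24.0.0.0/8 clear@8
  ? 24.76.77.0  path d0:-→d1:H1→d2:-→d3:-→d4:-→d5:-→d6:-→d7:-→d8:-→d9:-→d10:-→d11:-→d12:-→d13:-→d14:-→d15:-→d16:-→d17:-→d18:-→d19:-→d20:-→d21:-→d22:-→d23:-→d24:H2→d25:-→d26:-  best=H2
  + 168.144.0.0/12 (H1) depth=12
  ? 0.0.15.84  path d0:-→d1:H1→d2:-→d3:-  best=H1
  + 24.0.0.0/6 (H1) depth=6
  ? 0.7.221.194  path d0:-→d1:H1→d2:-→d3:-  best=H1
  + 24.76.77.58/32 (H1) depth=32
  + 168.0.0.0/6 (H0) depth=6
  + 24.76.77.48/28 (H2) depth=28
  ? 168.144.0.11  path d0:-→d1:-→d2:-→d3:-→d4:-→d5:-→d6:H0→d7:-→d8:-→d9:-→d10:-→d11:-→d12:H1→d13:-  best=H1
  ? 0.0.0.113  path d0:-→d1:H1→d2:-→d3:-  best=H1
  + 24.76.64.0/20 (H0) depth=20
  ? 168.150.28.0  path d0:-→d1:-→d2:-→d3:-→d4:-→d5:-→d6:H0→d7:-→d8:-→d9:-→d10:-→d11:-→d12:H1→d13:-→d14:-→d15:-→d16:-→d17:-→d18:-→d19:-→d20:H2→d21:-→d22:-→d23:-→d24:H1  best=H1
  ? 168.150.28.9  path d0:-→d1:-→d2:-→d3:-→d4:-→d5:-→d6:H0→d7:-→d8:-→d9:-→d10:-→d11:-→d12:H1→d13:-→d14:-→d15:-→d16:-→d17:-→d18:-→d19:-→d20:H2→d21:-→d22:-→d23:-→d24:H1  best=H1
  ? 168.0.0.0  path d0:-→d1:-→d2:-→d3:-→d4:-→d5:-→d6:H0→d7:-→d8:-  best=H0
  + 24.76.77.48/28 (H2) depth=28
  ? 24.76.77.58  path d0:-→d1:H1→d2:-→d3:-→d4:-→d5:-→d6:H1→d7:-→d8:-→d9:-→d10:-→d11:-→d12:-→d13:-→d14:-→d15:-→d16:-→d17:-→d18:-→d19:-→d20:H0→d21:-→d22:-→d23:-→d24:H2→d25:-→d26:-→d27:-→d28:H2→d29:-→d30:-→d31:-→d32:H1  best=H1
  ? 24.68.77.58  path d0:-→d1:H1→d2:-→d3:-→d4:-→d5:-→d6:H1→d7:-→d8:-→d9:-→d10:-→d11:-→d12:-  best=H1
  + 168.150.28.192/27 (H2) depth=27
  - 168.150.28.0/24 clear@24
  + 168.144.0.0/12 (H2) depth=12
  + 168.150.28.216/32 (H1) depth=32

== LOOKUPS ==
["H0","H0","H2","H1","H1","H1","H1","H1","H1","H0","H1","H1"]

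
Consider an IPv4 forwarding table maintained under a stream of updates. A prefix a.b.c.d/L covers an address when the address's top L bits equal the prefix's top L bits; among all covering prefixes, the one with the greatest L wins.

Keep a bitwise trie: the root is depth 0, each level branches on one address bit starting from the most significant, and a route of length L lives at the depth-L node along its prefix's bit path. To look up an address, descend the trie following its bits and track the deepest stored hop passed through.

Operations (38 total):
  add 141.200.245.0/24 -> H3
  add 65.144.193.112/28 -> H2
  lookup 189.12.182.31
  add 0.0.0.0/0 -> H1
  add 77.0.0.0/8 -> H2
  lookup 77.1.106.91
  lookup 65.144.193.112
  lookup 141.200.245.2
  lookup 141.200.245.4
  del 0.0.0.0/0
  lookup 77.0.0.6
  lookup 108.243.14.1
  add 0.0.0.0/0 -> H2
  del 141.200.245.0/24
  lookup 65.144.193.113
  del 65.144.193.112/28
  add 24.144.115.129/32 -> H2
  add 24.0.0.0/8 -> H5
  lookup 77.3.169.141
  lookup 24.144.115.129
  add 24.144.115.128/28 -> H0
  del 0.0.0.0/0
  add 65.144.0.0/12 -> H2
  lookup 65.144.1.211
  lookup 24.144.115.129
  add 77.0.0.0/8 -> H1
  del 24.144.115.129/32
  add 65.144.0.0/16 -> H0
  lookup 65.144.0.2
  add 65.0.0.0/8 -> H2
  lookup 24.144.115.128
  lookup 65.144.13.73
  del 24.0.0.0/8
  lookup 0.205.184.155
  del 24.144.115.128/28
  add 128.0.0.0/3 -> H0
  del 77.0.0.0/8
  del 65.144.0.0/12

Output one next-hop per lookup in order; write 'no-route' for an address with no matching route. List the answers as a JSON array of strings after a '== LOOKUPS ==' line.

Trace:
  add 141.200.245.0/24 -> H3 at depth 24
  add 65.144.193.112/28 -> H2 at depth 28
  Q 189.12.182.31: descend 10 ; hops seen [∅] ; pick no-route
  add 0.0.0.0/0 -> H1 at depth 0
  add 77.0.0.0/8 -> H2 at depth 8
  Q 77.1.106.91: descend 01001101 ; hops seen [H1,H2] ; pick H2
  Q 65.144.193.112: descend 0100000110010000110000010111 ; hops seen [H1,H2] ; pick H2
  Q 141.200.245.2: descend 100011011100100011110101 ; hops seen [H1,H3] ; pick H3
  Q 141.200.245.4: descend 100011011100100011110101 ; hops seen [H1,H3] ; pick H3
  del 0.0.0.0/0 (clear depth 0)
  Q 77.0.0.6: descend 01001101 ; hops seen [H2] ; pick H2
  Q 108.243.14.1: descend 01 ; hops seen [∅] ; pick no-route
  add 0.0.0.0/0 -> H2 at depth 0
  del 141.200.245.0/24 (clear depth 24)
  Q 65.144.193.113: descend 0100000110010000110000010111 ; hops seen [H2,H2] ; pick H2
  del 65.144.193.112/28 (clear depth 28)
  add 24.144.115.129/32 -> H2 at depth 32
  add 24.0.0.0/8 -> H5 at depth 8
  Q 77.3.169.141: descend 01001101 ; hops seen [H2,H2] ; pick H2
  Q 24.144.115.129: descend 00011000100100000111001110000001 ; hops seen [H2,H5,H2] ; pick H2
  add 24.144.115.128/28 -> H0 at depth 28
  del 0.0.0.0/0 (clear depth 0)
  add 65.144.0.0/12 -> H2 at depth 12
  Q 65.144.1.211: descend 0100000110010000 ; hops seen [H2] ; pick H2
  Q 24.144.115.129: descend 00011000100100000111001110000001 ; hops seen [H5,H0,H2] ; pick H2
  add 77.0.0.0/8 -> H1 at depth 8
  del 24.144.115.129/32 (clear depth 32)
  add 65.144.0.0/16 -> H0 at depth 16
  Q 65.144.0.2: descend 0100000110010000 ; hops seen [H2,H0] ; pick H0
  add 65.0.0.0/8 -> H2 at depth 8
  Q 24.144.115.128: descend 0001100010010000011100111000000 ; hops seen [H5,H0] ; pick H0
  Q 65.144.13.73: descend 0100000110010000 ; hops seen [H2,H2,H0] ; pick H0
  del 24.0.0.0/8 (clear depth 8)
  Q 0.205.184.155: descend 000 ; hops seen [∅] ; pick no-route
  del 24.144.115.128/28 (clear depth 28)
  add 128.0.0.0/3 -> H0 at depth 3
  del 77.0.0.0/8 (clear depth 8)
  del 65.144.0.0/12 (clear depth 12)

== LOOKUPS ==
["no-route","H2","H2","H3","H3","H2","no-route","H2","H2","H2","H2","H2","H0","H0","H0","no-route"]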